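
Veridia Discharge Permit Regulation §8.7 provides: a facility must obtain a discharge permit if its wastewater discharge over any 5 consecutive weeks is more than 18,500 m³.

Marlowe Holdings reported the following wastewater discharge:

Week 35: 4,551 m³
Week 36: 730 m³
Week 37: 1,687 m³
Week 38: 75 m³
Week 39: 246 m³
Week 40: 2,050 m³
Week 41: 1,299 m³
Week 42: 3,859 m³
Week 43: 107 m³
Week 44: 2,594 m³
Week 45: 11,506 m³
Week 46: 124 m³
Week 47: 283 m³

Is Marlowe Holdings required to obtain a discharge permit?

Yes

Week 35–Week 39: 4,551 m³ + 730 m³ + 1,687 m³ + 75 m³ + 246 m³ = 7,289 m³ (under)
Week 36–Week 40: 730 m³ + 1,687 m³ + 75 m³ + 246 m³ + 2,050 m³ = 4,788 m³ (under)
Week 37–Week 41: 1,687 m³ + 75 m³ + 246 m³ + 2,050 m³ + 1,299 m³ = 5,357 m³ (under)
Week 38–Week 42: 75 m³ + 246 m³ + 2,050 m³ + 1,299 m³ + 3,859 m³ = 7,529 m³ (under)
Week 39–Week 43: 246 m³ + 2,050 m³ + 1,299 m³ + 3,859 m³ + 107 m³ = 7,561 m³ (under)
Week 40–Week 44: 2,050 m³ + 1,299 m³ + 3,859 m³ + 107 m³ + 2,594 m³ = 9,909 m³ (under)
Week 41–Week 45: 1,299 m³ + 3,859 m³ + 107 m³ + 2,594 m³ + 11,506 m³ = 19,365 m³ (over)
Week 42–Week 46: 3,859 m³ + 107 m³ + 2,594 m³ + 11,506 m³ + 124 m³ = 18,190 m³ (under)
Week 43–Week 47: 107 m³ + 2,594 m³ + 11,506 m³ + 124 m³ + 283 m³ = 14,614 m³ (under)
At least one window exceeds 18,500 m³.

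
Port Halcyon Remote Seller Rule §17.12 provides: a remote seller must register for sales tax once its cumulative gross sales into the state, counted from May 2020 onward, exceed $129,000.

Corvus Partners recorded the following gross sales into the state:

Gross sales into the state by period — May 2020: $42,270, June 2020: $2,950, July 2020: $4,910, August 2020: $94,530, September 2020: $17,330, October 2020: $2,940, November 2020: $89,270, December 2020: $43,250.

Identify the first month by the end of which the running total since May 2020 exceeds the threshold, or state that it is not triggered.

August 2020

Through May 2020: $42,270
Through June 2020: $45,220
Through July 2020: $50,130
Through August 2020: $144,660 ← exceeds threshold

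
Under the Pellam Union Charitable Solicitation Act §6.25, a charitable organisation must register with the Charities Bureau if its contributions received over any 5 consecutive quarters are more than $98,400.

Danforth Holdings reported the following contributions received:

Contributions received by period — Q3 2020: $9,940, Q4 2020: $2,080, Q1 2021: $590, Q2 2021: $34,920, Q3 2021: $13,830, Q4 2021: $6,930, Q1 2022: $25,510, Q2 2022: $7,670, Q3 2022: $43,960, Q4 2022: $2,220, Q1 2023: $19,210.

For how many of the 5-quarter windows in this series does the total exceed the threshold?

Q3 2020–Q3 2021: $9,940 + $2,080 + $590 + $34,920 + $13,830 = $61,360 (under)
Q4 2020–Q4 2021: $2,080 + $590 + $34,920 + $13,830 + $6,930 = $58,350 (under)
Q1 2021–Q1 2022: $590 + $34,920 + $13,830 + $6,930 + $25,510 = $81,780 (under)
Q2 2021–Q2 2022: $34,920 + $13,830 + $6,930 + $25,510 + $7,670 = $88,860 (under)
Q3 2021–Q3 2022: $13,830 + $6,930 + $25,510 + $7,670 + $43,960 = $97,900 (under)
Q4 2021–Q4 2022: $6,930 + $25,510 + $7,670 + $43,960 + $2,220 = $86,290 (under)
Q1 2022–Q1 2023: $25,510 + $7,670 + $43,960 + $2,220 + $19,210 = $98,570 (over)
1 window exceeds the threshold.

1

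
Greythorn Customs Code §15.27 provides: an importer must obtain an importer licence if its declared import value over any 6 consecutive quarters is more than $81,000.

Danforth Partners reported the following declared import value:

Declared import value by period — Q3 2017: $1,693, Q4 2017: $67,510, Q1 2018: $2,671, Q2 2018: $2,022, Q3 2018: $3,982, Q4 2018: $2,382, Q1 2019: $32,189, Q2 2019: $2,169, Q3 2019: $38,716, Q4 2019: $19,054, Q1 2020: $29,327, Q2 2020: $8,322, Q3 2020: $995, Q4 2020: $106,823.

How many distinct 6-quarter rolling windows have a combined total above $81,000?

Q3 2017–Q4 2018: $1,693 + $67,510 + $2,671 + $2,022 + $3,982 + $2,382 = $80,260 (under)
Q4 2017–Q1 2019: $67,510 + $2,671 + $2,022 + $3,982 + $2,382 + $32,189 = $110,756 (over)
Q1 2018–Q2 2019: $2,671 + $2,022 + $3,982 + $2,382 + $32,189 + $2,169 = $45,415 (under)
Q2 2018–Q3 2019: $2,022 + $3,982 + $2,382 + $32,189 + $2,169 + $38,716 = $81,460 (over)
Q3 2018–Q4 2019: $3,982 + $2,382 + $32,189 + $2,169 + $38,716 + $19,054 = $98,492 (over)
Q4 2018–Q1 2020: $2,382 + $32,189 + $2,169 + $38,716 + $19,054 + $29,327 = $123,837 (over)
Q1 2019–Q2 2020: $32,189 + $2,169 + $38,716 + $19,054 + $29,327 + $8,322 = $129,777 (over)
Q2 2019–Q3 2020: $2,169 + $38,716 + $19,054 + $29,327 + $8,322 + $995 = $98,583 (over)
Q3 2019–Q4 2020: $38,716 + $19,054 + $29,327 + $8,322 + $995 + $106,823 = $203,237 (over)
7 windows exceed the threshold.

7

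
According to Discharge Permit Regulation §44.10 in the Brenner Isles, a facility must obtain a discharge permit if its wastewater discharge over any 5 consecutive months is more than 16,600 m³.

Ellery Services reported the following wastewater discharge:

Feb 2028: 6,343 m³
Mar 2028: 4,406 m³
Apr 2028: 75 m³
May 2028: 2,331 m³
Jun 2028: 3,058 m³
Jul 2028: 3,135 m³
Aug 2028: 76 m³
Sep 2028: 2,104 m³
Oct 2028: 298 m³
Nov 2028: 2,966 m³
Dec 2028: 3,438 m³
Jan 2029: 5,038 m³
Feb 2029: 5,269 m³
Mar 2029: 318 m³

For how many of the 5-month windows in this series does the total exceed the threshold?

Feb 2028–Jun 2028: 6,343 m³ + 4,406 m³ + 75 m³ + 2,331 m³ + 3,058 m³ = 16,213 m³ (under)
Mar 2028–Jul 2028: 4,406 m³ + 75 m³ + 2,331 m³ + 3,058 m³ + 3,135 m³ = 13,005 m³ (under)
Apr 2028–Aug 2028: 75 m³ + 2,331 m³ + 3,058 m³ + 3,135 m³ + 76 m³ = 8,675 m³ (under)
May 2028–Sep 2028: 2,331 m³ + 3,058 m³ + 3,135 m³ + 76 m³ + 2,104 m³ = 10,704 m³ (under)
Jun 2028–Oct 2028: 3,058 m³ + 3,135 m³ + 76 m³ + 2,104 m³ + 298 m³ = 8,671 m³ (under)
Jul 2028–Nov 2028: 3,135 m³ + 76 m³ + 2,104 m³ + 298 m³ + 2,966 m³ = 8,579 m³ (under)
Aug 2028–Dec 2028: 76 m³ + 2,104 m³ + 298 m³ + 2,966 m³ + 3,438 m³ = 8,882 m³ (under)
Sep 2028–Jan 2029: 2,104 m³ + 298 m³ + 2,966 m³ + 3,438 m³ + 5,038 m³ = 13,844 m³ (under)
Oct 2028–Feb 2029: 298 m³ + 2,966 m³ + 3,438 m³ + 5,038 m³ + 5,269 m³ = 17,009 m³ (over)
Nov 2028–Mar 2029: 2,966 m³ + 3,438 m³ + 5,038 m³ + 5,269 m³ + 318 m³ = 17,029 m³ (over)
2 windows exceed the threshold.

2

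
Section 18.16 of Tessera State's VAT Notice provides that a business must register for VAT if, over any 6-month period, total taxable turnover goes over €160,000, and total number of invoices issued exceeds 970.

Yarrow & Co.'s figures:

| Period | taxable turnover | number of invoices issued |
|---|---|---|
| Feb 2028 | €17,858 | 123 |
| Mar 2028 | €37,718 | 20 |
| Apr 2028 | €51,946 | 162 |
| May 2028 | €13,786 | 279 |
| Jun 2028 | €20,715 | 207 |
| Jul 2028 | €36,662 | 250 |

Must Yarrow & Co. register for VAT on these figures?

Total taxable turnover: €17,858 + €37,718 + €51,946 + €13,786 + €20,715 + €36,662 = €178,685 (> €160,000).
Total number of invoices issued: 123 + 20 + 162 + 279 + 207 + 250 = 1,041 (> 970).
The test is 'and': both thresholds are exceeded.

Yes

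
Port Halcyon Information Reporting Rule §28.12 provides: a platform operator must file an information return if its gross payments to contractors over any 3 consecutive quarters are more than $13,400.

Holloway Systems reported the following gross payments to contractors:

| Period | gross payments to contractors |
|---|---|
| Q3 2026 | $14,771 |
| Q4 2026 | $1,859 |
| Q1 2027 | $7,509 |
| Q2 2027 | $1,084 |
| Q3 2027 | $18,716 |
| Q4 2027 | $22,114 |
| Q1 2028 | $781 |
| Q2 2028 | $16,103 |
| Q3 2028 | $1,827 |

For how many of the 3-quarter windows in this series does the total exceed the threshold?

Q3 2026–Q1 2027: $14,771 + $1,859 + $7,509 = $24,139 (over)
Q4 2026–Q2 2027: $1,859 + $7,509 + $1,084 = $10,452 (under)
Q1 2027–Q3 2027: $7,509 + $1,084 + $18,716 = $27,309 (over)
Q2 2027–Q4 2027: $1,084 + $18,716 + $22,114 = $41,914 (over)
Q3 2027–Q1 2028: $18,716 + $22,114 + $781 = $41,611 (over)
Q4 2027–Q2 2028: $22,114 + $781 + $16,103 = $38,998 (over)
Q1 2028–Q3 2028: $781 + $16,103 + $1,827 = $18,711 (over)
6 windows exceed the threshold.

6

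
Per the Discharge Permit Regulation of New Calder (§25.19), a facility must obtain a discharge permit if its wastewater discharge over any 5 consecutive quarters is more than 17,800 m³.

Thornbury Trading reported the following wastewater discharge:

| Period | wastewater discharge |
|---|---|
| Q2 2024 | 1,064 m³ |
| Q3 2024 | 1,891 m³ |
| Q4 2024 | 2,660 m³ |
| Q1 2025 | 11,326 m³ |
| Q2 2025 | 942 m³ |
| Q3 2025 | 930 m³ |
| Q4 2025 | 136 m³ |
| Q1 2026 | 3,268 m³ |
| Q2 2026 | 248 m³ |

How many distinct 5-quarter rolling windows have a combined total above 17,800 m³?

1

Q2 2024–Q2 2025: 1,064 m³ + 1,891 m³ + 2,660 m³ + 11,326 m³ + 942 m³ = 17,883 m³ (over)
Q3 2024–Q3 2025: 1,891 m³ + 2,660 m³ + 11,326 m³ + 942 m³ + 930 m³ = 17,749 m³ (under)
Q4 2024–Q4 2025: 2,660 m³ + 11,326 m³ + 942 m³ + 930 m³ + 136 m³ = 15,994 m³ (under)
Q1 2025–Q1 2026: 11,326 m³ + 942 m³ + 930 m³ + 136 m³ + 3,268 m³ = 16,602 m³ (under)
Q2 2025–Q2 2026: 942 m³ + 930 m³ + 136 m³ + 3,268 m³ + 248 m³ = 5,524 m³ (under)
1 window exceeds the threshold.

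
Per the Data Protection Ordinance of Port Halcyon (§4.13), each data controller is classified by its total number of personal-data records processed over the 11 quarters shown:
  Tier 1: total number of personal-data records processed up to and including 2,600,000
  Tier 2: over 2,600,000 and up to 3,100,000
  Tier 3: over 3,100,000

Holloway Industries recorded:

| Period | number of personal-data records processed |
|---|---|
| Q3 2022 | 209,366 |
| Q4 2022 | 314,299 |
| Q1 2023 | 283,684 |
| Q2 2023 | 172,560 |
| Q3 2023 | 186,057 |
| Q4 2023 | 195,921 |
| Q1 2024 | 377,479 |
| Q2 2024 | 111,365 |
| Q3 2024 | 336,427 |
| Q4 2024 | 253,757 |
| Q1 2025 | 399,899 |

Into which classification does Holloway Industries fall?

Tier 2

Total number of personal-data records processed: 209,366 + 314,299 + 283,684 + 172,560 + 186,057 + 195,921 + 377,479 + 111,365 + 336,427 + 253,757 + 399,899 = 2,840,814.
2,600,000 < 2,840,814 ≤ 3,100,000, so Tier 2 applies.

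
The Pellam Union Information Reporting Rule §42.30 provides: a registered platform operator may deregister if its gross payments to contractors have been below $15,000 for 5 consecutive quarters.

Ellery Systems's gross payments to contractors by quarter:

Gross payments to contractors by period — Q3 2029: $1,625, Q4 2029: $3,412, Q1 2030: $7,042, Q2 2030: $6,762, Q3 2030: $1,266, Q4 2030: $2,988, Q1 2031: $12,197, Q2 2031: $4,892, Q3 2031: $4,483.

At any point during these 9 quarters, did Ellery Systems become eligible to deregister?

Yes

Quarters below $15,000: Q3 2029, Q4 2029, Q1 2030, Q2 2030, Q3 2030, Q4 2030, Q1 2031, Q2 2031, Q3 2031.
Longest run of consecutive quarters below the threshold: 9.
9 ≥ 5, so Ellery Systems became eligible.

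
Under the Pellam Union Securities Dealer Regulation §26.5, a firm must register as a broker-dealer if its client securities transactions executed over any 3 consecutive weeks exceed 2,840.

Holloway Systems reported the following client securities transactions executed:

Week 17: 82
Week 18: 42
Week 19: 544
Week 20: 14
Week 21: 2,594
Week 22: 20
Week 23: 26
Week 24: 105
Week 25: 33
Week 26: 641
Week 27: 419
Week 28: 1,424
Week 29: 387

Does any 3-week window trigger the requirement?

Week 17–Week 19: 82 + 42 + 544 = 668 (under)
Week 18–Week 20: 42 + 544 + 14 = 600 (under)
Week 19–Week 21: 544 + 14 + 2,594 = 3,152 (over)
Week 20–Week 22: 14 + 2,594 + 20 = 2,628 (under)
Week 21–Week 23: 2,594 + 20 + 26 = 2,640 (under)
Week 22–Week 24: 20 + 26 + 105 = 151 (under)
Week 23–Week 25: 26 + 105 + 33 = 164 (under)
Week 24–Week 26: 105 + 33 + 641 = 779 (under)
Week 25–Week 27: 33 + 641 + 419 = 1,093 (under)
Week 26–Week 28: 641 + 419 + 1,424 = 2,484 (under)
Week 27–Week 29: 419 + 1,424 + 387 = 2,230 (under)
At least one window exceeds 2,840.

Yes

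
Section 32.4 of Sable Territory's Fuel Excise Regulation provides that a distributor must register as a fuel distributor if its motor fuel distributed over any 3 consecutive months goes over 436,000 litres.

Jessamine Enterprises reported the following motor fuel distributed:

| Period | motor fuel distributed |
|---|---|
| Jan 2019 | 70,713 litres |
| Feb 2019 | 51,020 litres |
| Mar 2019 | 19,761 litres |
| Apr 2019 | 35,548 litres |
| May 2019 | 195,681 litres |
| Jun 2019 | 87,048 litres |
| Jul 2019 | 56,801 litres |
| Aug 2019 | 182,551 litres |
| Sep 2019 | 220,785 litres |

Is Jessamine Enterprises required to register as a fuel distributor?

Jan 2019–Mar 2019: 70,713 litres + 51,020 litres + 19,761 litres = 141,494 litres (under)
Feb 2019–Apr 2019: 51,020 litres + 19,761 litres + 35,548 litres = 106,329 litres (under)
Mar 2019–May 2019: 19,761 litres + 35,548 litres + 195,681 litres = 250,990 litres (under)
Apr 2019–Jun 2019: 35,548 litres + 195,681 litres + 87,048 litres = 318,277 litres (under)
May 2019–Jul 2019: 195,681 litres + 87,048 litres + 56,801 litres = 339,530 litres (under)
Jun 2019–Aug 2019: 87,048 litres + 56,801 litres + 182,551 litres = 326,400 litres (under)
Jul 2019–Sep 2019: 56,801 litres + 182,551 litres + 220,785 litres = 460,137 litres (over)
At least one window exceeds 436,000 litres.

Yes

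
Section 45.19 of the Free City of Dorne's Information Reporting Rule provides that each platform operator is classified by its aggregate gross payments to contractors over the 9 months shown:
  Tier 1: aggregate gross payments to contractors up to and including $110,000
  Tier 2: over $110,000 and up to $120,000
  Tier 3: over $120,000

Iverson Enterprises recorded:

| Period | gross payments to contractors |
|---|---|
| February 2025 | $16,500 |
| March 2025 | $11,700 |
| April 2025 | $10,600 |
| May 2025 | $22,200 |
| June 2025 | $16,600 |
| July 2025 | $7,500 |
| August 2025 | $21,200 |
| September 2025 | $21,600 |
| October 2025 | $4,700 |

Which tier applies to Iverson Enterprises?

Aggregate gross payments to contractors: $16,500 + $11,700 + $10,600 + $22,200 + $16,600 + $7,500 + $21,200 + $21,600 + $4,700 = $132,600.
$132,600 > $120,000, so Tier 3 applies.

Tier 3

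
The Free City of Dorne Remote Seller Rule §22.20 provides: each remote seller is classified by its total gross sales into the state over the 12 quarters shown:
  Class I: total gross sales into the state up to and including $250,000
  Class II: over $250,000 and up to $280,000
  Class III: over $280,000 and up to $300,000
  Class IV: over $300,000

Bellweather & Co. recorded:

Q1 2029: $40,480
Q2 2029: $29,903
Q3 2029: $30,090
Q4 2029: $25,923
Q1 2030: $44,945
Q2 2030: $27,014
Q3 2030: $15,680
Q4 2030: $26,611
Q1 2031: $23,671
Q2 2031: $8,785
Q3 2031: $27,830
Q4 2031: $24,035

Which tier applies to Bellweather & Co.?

Total gross sales into the state: $40,480 + $29,903 + $30,090 + $25,923 + $44,945 + $27,014 + $15,680 + $26,611 + $23,671 + $8,785 + $27,830 + $24,035 = $324,967.
$324,967 > $300,000, so Class IV applies.

Class IV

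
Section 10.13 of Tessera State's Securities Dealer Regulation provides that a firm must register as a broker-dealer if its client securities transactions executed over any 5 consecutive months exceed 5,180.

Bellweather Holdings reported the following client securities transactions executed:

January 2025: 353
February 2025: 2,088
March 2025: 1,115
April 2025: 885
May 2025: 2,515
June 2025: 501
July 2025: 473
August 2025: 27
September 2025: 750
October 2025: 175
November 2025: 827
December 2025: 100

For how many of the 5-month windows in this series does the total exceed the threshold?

3

January 2025–May 2025: 353 + 2,088 + 1,115 + 885 + 2,515 = 6,956 (over)
February 2025–June 2025: 2,088 + 1,115 + 885 + 2,515 + 501 = 7,104 (over)
March 2025–July 2025: 1,115 + 885 + 2,515 + 501 + 473 = 5,489 (over)
April 2025–August 2025: 885 + 2,515 + 501 + 473 + 27 = 4,401 (under)
May 2025–September 2025: 2,515 + 501 + 473 + 27 + 750 = 4,266 (under)
June 2025–October 2025: 501 + 473 + 27 + 750 + 175 = 1,926 (under)
July 2025–November 2025: 473 + 27 + 750 + 175 + 827 = 2,252 (under)
August 2025–December 2025: 27 + 750 + 175 + 827 + 100 = 1,879 (under)
3 windows exceed the threshold.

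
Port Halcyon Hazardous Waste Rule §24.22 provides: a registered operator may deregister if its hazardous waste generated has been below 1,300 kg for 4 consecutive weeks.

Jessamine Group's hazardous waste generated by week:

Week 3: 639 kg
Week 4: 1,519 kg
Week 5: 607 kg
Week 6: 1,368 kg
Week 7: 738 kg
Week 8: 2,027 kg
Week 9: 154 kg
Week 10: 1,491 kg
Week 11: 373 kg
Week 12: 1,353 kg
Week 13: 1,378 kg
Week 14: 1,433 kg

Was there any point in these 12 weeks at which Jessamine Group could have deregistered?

No

Weeks below 1,300 kg: Week 3, Week 5, Week 7, Week 9, Week 11.
Longest run of consecutive weeks below the threshold: 1.
1 < 4, so Jessamine Group never became eligible.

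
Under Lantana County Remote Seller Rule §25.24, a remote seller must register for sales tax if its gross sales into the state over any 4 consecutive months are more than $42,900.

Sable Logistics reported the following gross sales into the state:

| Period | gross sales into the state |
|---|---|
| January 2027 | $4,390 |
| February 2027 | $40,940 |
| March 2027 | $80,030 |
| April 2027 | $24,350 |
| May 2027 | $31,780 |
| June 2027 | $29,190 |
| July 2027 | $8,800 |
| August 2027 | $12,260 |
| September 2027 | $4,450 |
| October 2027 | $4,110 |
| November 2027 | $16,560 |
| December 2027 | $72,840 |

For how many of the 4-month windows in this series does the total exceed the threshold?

January 2027–April 2027: $4,390 + $40,940 + $80,030 + $24,350 = $149,710 (over)
February 2027–May 2027: $40,940 + $80,030 + $24,350 + $31,780 = $177,100 (over)
March 2027–June 2027: $80,030 + $24,350 + $31,780 + $29,190 = $165,350 (over)
April 2027–July 2027: $24,350 + $31,780 + $29,190 + $8,800 = $94,120 (over)
May 2027–August 2027: $31,780 + $29,190 + $8,800 + $12,260 = $82,030 (over)
June 2027–September 2027: $29,190 + $8,800 + $12,260 + $4,450 = $54,700 (over)
July 2027–October 2027: $8,800 + $12,260 + $4,450 + $4,110 = $29,620 (under)
August 2027–November 2027: $12,260 + $4,450 + $4,110 + $16,560 = $37,380 (under)
September 2027–December 2027: $4,450 + $4,110 + $16,560 + $72,840 = $97,960 (over)
7 windows exceed the threshold.

7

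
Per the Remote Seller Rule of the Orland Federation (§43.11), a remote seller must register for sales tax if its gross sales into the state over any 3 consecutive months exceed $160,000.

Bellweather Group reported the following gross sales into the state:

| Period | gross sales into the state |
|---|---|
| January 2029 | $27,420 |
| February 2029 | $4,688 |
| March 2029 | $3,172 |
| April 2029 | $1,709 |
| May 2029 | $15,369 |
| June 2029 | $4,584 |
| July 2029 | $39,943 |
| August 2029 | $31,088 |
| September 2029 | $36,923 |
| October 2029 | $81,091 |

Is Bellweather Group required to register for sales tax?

January 2029–March 2029: $27,420 + $4,688 + $3,172 = $35,280 (under)
February 2029–April 2029: $4,688 + $3,172 + $1,709 = $9,569 (under)
March 2029–May 2029: $3,172 + $1,709 + $15,369 = $20,250 (under)
April 2029–June 2029: $1,709 + $15,369 + $4,584 = $21,662 (under)
May 2029–July 2029: $15,369 + $4,584 + $39,943 = $59,896 (under)
June 2029–August 2029: $4,584 + $39,943 + $31,088 = $75,615 (under)
July 2029–September 2029: $39,943 + $31,088 + $36,923 = $107,954 (under)
August 2029–October 2029: $31,088 + $36,923 + $81,091 = $149,102 (under)
No window exceeds $160,000.

No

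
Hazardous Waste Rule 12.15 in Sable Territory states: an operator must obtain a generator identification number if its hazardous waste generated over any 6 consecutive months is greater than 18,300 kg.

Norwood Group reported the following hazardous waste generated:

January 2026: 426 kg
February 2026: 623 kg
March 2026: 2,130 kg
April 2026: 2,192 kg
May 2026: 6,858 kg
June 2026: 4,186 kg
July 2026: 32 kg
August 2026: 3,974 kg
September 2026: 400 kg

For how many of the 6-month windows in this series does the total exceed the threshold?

January 2026–June 2026: 426 kg + 623 kg + 2,130 kg + 2,192 kg + 6,858 kg + 4,186 kg = 16,415 kg (under)
February 2026–July 2026: 623 kg + 2,130 kg + 2,192 kg + 6,858 kg + 4,186 kg + 32 kg = 16,021 kg (under)
March 2026–August 2026: 2,130 kg + 2,192 kg + 6,858 kg + 4,186 kg + 32 kg + 3,974 kg = 19,372 kg (over)
April 2026–September 2026: 2,192 kg + 6,858 kg + 4,186 kg + 32 kg + 3,974 kg + 400 kg = 17,642 kg (under)
1 window exceeds the threshold.

1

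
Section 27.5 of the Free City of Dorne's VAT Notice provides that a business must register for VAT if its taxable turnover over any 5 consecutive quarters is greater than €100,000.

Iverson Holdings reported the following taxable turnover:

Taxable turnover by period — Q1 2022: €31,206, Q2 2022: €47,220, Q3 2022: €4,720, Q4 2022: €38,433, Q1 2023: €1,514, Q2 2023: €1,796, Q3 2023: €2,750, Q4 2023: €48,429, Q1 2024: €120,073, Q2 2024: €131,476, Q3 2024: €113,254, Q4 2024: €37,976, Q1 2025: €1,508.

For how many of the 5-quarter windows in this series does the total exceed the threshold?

6

Q1 2022–Q1 2023: €31,206 + €47,220 + €4,720 + €38,433 + €1,514 = €123,093 (over)
Q2 2022–Q2 2023: €47,220 + €4,720 + €38,433 + €1,514 + €1,796 = €93,683 (under)
Q3 2022–Q3 2023: €4,720 + €38,433 + €1,514 + €1,796 + €2,750 = €49,213 (under)
Q4 2022–Q4 2023: €38,433 + €1,514 + €1,796 + €2,750 + €48,429 = €92,922 (under)
Q1 2023–Q1 2024: €1,514 + €1,796 + €2,750 + €48,429 + €120,073 = €174,562 (over)
Q2 2023–Q2 2024: €1,796 + €2,750 + €48,429 + €120,073 + €131,476 = €304,524 (over)
Q3 2023–Q3 2024: €2,750 + €48,429 + €120,073 + €131,476 + €113,254 = €415,982 (over)
Q4 2023–Q4 2024: €48,429 + €120,073 + €131,476 + €113,254 + €37,976 = €451,208 (over)
Q1 2024–Q1 2025: €120,073 + €131,476 + €113,254 + €37,976 + €1,508 = €404,287 (over)
6 windows exceed the threshold.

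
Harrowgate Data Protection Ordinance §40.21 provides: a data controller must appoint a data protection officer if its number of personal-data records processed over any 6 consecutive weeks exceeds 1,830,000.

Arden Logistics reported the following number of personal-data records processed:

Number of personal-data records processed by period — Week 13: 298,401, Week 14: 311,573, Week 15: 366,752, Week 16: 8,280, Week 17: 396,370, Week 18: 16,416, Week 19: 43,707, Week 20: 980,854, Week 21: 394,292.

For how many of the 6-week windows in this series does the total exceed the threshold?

Week 13–Week 18: 298,401 + 311,573 + 366,752 + 8,280 + 396,370 + 16,416 = 1,397,792 (under)
Week 14–Week 19: 311,573 + 366,752 + 8,280 + 396,370 + 16,416 + 43,707 = 1,143,098 (under)
Week 15–Week 20: 366,752 + 8,280 + 396,370 + 16,416 + 43,707 + 980,854 = 1,812,379 (under)
Week 16–Week 21: 8,280 + 396,370 + 16,416 + 43,707 + 980,854 + 394,292 = 1,839,919 (over)
1 window exceeds the threshold.

1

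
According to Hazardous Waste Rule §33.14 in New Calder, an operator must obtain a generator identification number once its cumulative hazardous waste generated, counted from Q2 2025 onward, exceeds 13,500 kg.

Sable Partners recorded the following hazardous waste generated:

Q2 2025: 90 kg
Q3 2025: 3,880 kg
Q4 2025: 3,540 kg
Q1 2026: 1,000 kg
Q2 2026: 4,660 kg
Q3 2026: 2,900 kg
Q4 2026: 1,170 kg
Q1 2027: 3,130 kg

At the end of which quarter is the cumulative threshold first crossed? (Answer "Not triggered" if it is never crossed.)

Through Q2 2025: 90 kg
Through Q3 2025: 3,970 kg
Through Q4 2025: 7,510 kg
Through Q1 2026: 8,510 kg
Through Q2 2026: 13,170 kg
Through Q3 2026: 16,070 kg ← exceeds threshold

Q3 2026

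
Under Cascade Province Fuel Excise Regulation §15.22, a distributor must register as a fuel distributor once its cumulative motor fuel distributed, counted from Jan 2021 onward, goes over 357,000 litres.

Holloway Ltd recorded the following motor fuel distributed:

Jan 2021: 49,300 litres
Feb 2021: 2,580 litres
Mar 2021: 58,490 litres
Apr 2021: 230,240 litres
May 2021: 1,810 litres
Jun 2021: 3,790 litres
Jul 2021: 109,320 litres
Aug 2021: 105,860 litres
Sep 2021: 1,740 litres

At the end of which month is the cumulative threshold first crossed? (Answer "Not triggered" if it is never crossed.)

Through Jan 2021: 49,300 litres
Through Feb 2021: 51,880 litres
Through Mar 2021: 110,370 litres
Through Apr 2021: 340,610 litres
Through May 2021: 342,420 litres
Through Jun 2021: 346,210 litres
Through Jul 2021: 455,530 litres ← exceeds threshold

Jul 2021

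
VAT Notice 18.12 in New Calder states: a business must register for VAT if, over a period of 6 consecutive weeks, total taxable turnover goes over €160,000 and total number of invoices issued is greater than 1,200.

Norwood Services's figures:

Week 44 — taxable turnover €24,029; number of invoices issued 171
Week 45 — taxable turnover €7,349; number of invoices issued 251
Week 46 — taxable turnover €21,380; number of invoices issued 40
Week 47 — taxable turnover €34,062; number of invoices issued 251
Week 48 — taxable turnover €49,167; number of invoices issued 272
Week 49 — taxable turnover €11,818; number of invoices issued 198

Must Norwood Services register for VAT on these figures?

No

Total taxable turnover: €24,029 + €7,349 + €21,380 + €34,062 + €49,167 + €11,818 = €147,805 (≤ €160,000).
Total number of invoices issued: 171 + 251 + 40 + 251 + 272 + 198 = 1,183 (≤ 1,200).
The test is 'and': the rule requires both, and at least one is not exceeded.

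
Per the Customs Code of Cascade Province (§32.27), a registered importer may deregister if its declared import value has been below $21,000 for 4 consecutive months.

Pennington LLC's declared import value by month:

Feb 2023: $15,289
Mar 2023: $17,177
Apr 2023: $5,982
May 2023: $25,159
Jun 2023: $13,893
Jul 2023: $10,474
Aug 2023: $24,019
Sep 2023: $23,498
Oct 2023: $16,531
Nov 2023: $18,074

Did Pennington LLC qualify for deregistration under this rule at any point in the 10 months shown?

No

Months below $21,000: Feb 2023, Mar 2023, Apr 2023, Jun 2023, Jul 2023, Oct 2023, Nov 2023.
Longest run of consecutive months below the threshold: 3.
3 < 4, so Pennington LLC never became eligible.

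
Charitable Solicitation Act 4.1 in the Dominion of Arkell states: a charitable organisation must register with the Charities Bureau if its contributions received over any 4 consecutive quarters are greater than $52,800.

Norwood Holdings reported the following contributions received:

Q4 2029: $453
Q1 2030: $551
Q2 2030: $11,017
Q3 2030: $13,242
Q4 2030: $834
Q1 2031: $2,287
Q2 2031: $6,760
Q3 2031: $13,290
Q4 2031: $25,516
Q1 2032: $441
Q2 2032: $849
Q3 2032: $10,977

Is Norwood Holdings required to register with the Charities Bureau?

Q4 2029–Q3 2030: $453 + $551 + $11,017 + $13,242 = $25,263 (under)
Q1 2030–Q4 2030: $551 + $11,017 + $13,242 + $834 = $25,644 (under)
Q2 2030–Q1 2031: $11,017 + $13,242 + $834 + $2,287 = $27,380 (under)
Q3 2030–Q2 2031: $13,242 + $834 + $2,287 + $6,760 = $23,123 (under)
Q4 2030–Q3 2031: $834 + $2,287 + $6,760 + $13,290 = $23,171 (under)
Q1 2031–Q4 2031: $2,287 + $6,760 + $13,290 + $25,516 = $47,853 (under)
Q2 2031–Q1 2032: $6,760 + $13,290 + $25,516 + $441 = $46,007 (under)
Q3 2031–Q2 2032: $13,290 + $25,516 + $441 + $849 = $40,096 (under)
Q4 2031–Q3 2032: $25,516 + $441 + $849 + $10,977 = $37,783 (under)
No window exceeds $52,800.

No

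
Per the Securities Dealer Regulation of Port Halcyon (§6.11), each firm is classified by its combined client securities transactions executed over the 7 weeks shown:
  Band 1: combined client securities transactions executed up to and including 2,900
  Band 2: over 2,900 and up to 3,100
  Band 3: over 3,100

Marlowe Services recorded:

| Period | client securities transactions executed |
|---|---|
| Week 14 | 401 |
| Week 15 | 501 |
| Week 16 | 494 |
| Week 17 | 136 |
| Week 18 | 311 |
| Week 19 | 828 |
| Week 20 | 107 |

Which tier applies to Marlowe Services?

Combined client securities transactions executed: 401 + 501 + 494 + 136 + 311 + 828 + 107 = 2,778.
2,778 ≤ 2,900, so Band 1 applies.

Band 1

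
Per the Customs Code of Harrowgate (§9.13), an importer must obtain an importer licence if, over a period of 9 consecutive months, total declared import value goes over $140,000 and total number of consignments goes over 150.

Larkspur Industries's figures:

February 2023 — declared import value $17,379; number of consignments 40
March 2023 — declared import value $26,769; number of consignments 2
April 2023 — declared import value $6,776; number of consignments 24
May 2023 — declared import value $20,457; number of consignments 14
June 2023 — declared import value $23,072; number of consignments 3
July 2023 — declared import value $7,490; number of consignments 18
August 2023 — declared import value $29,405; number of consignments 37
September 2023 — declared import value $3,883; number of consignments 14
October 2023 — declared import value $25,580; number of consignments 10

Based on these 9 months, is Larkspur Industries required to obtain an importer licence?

Yes

Total declared import value: $17,379 + $26,769 + $6,776 + $20,457 + $23,072 + $7,490 + $29,405 + $3,883 + $25,580 = $160,811 (> $140,000).
Total number of consignments: 40 + 2 + 24 + 14 + 3 + 18 + 37 + 14 + 10 = 162 (> 150).
The test is 'and': both thresholds are exceeded.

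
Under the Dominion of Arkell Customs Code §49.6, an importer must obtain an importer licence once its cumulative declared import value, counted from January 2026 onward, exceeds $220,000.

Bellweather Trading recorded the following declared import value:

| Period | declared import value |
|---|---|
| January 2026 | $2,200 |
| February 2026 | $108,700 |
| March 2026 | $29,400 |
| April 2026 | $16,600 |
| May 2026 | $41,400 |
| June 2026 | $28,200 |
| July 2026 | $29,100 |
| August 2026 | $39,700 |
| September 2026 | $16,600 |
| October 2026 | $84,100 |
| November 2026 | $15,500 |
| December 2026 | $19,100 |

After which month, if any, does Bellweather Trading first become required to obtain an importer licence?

Through January 2026: $2,200
Through February 2026: $110,900
Through March 2026: $140,300
Through April 2026: $156,900
Through May 2026: $198,300
Through June 2026: $226,500 ← exceeds threshold

June 2026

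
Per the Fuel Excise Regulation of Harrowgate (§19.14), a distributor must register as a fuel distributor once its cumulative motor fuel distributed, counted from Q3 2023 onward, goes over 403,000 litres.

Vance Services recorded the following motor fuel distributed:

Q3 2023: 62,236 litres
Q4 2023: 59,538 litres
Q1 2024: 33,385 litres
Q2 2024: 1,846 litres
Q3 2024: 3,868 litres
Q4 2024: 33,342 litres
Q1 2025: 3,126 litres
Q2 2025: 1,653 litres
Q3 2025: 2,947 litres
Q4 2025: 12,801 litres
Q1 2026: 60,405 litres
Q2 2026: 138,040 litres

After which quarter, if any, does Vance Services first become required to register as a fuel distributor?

Through Q3 2023: 62,236 litres
Through Q4 2023: 121,774 litres
Through Q1 2024: 155,159 litres
Through Q2 2024: 157,005 litres
Through Q3 2024: 160,873 litres
Through Q4 2024: 194,215 litres
Through Q1 2025: 197,341 litres
Through Q2 2025: 198,994 litres
Through Q3 2025: 201,941 litres
Through Q4 2025: 214,742 litres
Through Q1 2026: 275,147 litres
Through Q2 2026: 413,187 litres ← exceeds threshold

Q2 2026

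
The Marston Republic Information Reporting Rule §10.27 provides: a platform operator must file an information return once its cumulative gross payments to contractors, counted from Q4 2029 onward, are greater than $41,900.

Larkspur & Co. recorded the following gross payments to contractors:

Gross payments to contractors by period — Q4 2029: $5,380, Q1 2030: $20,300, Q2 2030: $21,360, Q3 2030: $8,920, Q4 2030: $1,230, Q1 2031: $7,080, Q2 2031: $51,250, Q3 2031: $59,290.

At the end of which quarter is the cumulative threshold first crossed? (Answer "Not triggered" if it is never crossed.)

Q2 2030

Through Q4 2029: $5,380
Through Q1 2030: $25,680
Through Q2 2030: $47,040 ← exceeds threshold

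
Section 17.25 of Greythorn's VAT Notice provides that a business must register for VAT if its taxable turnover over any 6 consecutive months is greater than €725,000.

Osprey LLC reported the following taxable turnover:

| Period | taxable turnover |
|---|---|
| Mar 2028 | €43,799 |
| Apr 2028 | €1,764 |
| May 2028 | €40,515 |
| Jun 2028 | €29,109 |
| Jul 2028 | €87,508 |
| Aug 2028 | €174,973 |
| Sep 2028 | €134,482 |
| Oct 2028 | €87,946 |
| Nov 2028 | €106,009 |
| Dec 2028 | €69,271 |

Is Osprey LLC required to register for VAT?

No

Mar 2028–Aug 2028: €43,799 + €1,764 + €40,515 + €29,109 + €87,508 + €174,973 = €377,668 (under)
Apr 2028–Sep 2028: €1,764 + €40,515 + €29,109 + €87,508 + €174,973 + €134,482 = €468,351 (under)
May 2028–Oct 2028: €40,515 + €29,109 + €87,508 + €174,973 + €134,482 + €87,946 = €554,533 (under)
Jun 2028–Nov 2028: €29,109 + €87,508 + €174,973 + €134,482 + €87,946 + €106,009 = €620,027 (under)
Jul 2028–Dec 2028: €87,508 + €174,973 + €134,482 + €87,946 + €106,009 + €69,271 = €660,189 (under)
No window exceeds €725,000.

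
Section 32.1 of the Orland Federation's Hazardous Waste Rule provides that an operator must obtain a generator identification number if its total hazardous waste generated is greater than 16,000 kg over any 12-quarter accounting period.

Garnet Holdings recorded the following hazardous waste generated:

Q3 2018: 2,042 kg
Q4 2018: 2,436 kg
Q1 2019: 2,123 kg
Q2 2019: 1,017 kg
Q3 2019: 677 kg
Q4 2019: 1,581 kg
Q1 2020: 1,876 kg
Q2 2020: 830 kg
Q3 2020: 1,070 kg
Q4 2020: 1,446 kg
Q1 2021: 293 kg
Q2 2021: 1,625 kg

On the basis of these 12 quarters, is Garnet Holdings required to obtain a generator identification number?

Total hazardous waste generated: 2,042 kg + 2,436 kg + 2,123 kg + 1,017 kg + 677 kg + 1,581 kg + 1,876 kg + 830 kg + 1,070 kg + 1,446 kg + 293 kg + 1,625 kg = 17,016 kg.
17,016 kg > 16,000 kg, so the threshold is exceeded.

Yes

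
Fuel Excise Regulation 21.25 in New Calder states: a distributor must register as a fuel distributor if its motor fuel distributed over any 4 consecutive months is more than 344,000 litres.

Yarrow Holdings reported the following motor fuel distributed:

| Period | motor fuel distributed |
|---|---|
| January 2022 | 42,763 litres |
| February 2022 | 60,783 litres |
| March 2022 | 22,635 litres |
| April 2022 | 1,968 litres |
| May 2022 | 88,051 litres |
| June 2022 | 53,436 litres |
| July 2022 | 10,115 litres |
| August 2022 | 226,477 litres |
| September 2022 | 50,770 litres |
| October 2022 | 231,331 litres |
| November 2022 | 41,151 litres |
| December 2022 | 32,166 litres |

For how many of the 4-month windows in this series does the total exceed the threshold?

January 2022–April 2022: 42,763 litres + 60,783 litres + 22,635 litres + 1,968 litres = 128,149 litres (under)
February 2022–May 2022: 60,783 litres + 22,635 litres + 1,968 litres + 88,051 litres = 173,437 litres (under)
March 2022–June 2022: 22,635 litres + 1,968 litres + 88,051 litres + 53,436 litres = 166,090 litres (under)
April 2022–July 2022: 1,968 litres + 88,051 litres + 53,436 litres + 10,115 litres = 153,570 litres (under)
May 2022–August 2022: 88,051 litres + 53,436 litres + 10,115 litres + 226,477 litres = 378,079 litres (over)
June 2022–September 2022: 53,436 litres + 10,115 litres + 226,477 litres + 50,770 litres = 340,798 litres (under)
July 2022–October 2022: 10,115 litres + 226,477 litres + 50,770 litres + 231,331 litres = 518,693 litres (over)
August 2022–November 2022: 226,477 litres + 50,770 litres + 231,331 litres + 41,151 litres = 549,729 litres (over)
September 2022–December 2022: 50,770 litres + 231,331 litres + 41,151 litres + 32,166 litres = 355,418 litres (over)
4 windows exceed the threshold.

4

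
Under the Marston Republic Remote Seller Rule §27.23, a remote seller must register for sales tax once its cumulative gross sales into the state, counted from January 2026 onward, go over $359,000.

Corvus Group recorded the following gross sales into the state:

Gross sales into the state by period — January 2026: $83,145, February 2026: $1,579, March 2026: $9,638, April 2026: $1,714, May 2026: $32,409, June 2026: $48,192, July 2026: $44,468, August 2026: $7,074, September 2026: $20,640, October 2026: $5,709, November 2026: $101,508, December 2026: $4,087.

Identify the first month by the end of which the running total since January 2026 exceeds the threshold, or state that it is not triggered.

Through January 2026: $83,145
Through February 2026: $84,724
Through March 2026: $94,362
Through April 2026: $96,076
Through May 2026: $128,485
Through June 2026: $176,677
Through July 2026: $221,145
Through August 2026: $228,219
Through September 2026: $248,859
Through October 2026: $254,568
Through November 2026: $356,076
Through December 2026: $360,163 ← exceeds threshold

December 2026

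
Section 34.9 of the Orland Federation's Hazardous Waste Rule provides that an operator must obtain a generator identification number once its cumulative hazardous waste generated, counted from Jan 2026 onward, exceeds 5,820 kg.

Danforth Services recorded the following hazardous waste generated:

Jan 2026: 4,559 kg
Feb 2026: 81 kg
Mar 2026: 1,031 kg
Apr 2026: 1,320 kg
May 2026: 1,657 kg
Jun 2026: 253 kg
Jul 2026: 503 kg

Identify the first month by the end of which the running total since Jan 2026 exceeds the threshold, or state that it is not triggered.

Through Jan 2026: 4,559 kg
Through Feb 2026: 4,640 kg
Through Mar 2026: 5,671 kg
Through Apr 2026: 6,991 kg ← exceeds threshold

Apr 2026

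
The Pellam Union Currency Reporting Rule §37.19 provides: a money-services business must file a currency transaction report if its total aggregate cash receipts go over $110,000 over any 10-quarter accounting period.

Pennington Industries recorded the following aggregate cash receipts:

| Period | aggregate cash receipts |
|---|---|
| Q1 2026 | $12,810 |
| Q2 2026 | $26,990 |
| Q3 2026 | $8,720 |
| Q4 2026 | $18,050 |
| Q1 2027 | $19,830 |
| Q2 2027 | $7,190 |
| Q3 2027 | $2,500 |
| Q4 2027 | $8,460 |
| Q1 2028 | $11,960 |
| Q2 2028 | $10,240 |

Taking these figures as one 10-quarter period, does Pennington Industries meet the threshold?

Total aggregate cash receipts: $12,810 + $26,990 + $8,720 + $18,050 + $19,830 + $7,190 + $2,500 + $8,460 + $11,960 + $10,240 = $126,750.
$126,750 > $110,000, so the threshold is exceeded.

Yes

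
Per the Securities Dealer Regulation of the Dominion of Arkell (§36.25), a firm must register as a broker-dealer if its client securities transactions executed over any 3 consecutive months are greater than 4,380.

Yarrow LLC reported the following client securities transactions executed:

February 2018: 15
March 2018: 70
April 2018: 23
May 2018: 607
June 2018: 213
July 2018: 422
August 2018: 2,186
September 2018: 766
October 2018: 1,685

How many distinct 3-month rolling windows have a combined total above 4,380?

1

February 2018–April 2018: 15 + 70 + 23 = 108 (under)
March 2018–May 2018: 70 + 23 + 607 = 700 (under)
April 2018–June 2018: 23 + 607 + 213 = 843 (under)
May 2018–July 2018: 607 + 213 + 422 = 1,242 (under)
June 2018–August 2018: 213 + 422 + 2,186 = 2,821 (under)
July 2018–September 2018: 422 + 2,186 + 766 = 3,374 (under)
August 2018–October 2018: 2,186 + 766 + 1,685 = 4,637 (over)
1 window exceeds the threshold.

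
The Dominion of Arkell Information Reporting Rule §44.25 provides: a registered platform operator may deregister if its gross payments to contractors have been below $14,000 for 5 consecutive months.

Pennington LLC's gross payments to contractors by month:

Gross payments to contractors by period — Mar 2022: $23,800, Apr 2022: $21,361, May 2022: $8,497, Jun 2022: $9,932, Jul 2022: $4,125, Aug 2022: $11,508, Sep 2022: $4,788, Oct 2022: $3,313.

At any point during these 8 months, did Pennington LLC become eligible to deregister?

Yes

Months below $14,000: May 2022, Jun 2022, Jul 2022, Aug 2022, Sep 2022, Oct 2022.
Longest run of consecutive months below the threshold: 6.
6 ≥ 5, so Pennington LLC became eligible.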